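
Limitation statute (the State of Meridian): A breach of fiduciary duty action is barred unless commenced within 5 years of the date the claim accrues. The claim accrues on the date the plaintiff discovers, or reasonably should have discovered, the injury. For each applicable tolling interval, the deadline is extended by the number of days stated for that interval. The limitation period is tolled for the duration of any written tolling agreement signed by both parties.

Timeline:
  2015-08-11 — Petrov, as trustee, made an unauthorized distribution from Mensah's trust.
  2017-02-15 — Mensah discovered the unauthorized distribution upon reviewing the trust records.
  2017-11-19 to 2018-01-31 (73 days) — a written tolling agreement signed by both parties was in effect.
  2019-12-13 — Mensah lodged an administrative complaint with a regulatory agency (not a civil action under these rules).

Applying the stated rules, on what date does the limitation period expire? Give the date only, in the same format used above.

2022-04-29

Under the discovery rule, the claim accrued on 2017-02-15, when Mensah discovered the injury — not on the 2015-08-11 date of the underlying act.
Adding the 5 years base period to 2017-02-15 gives a deadline of 2022-02-15, before any tolling.
The period was tolled for 73 days by the written tolling agreement (2017-11-19 to 2018-01-31), pushing the deadline to 2022-04-29.
The other events in the timeline have no effect on the limitation period under the stated rules.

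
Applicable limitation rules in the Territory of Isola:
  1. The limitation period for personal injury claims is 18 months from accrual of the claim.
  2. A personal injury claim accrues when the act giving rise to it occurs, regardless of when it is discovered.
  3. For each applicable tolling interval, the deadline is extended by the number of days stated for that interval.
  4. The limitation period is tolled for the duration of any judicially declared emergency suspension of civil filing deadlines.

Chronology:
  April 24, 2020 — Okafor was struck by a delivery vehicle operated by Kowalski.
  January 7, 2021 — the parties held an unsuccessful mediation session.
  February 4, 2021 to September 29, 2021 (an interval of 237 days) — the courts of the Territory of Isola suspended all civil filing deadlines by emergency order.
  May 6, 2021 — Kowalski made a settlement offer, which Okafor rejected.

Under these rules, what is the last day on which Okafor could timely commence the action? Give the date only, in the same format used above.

June 18, 2022

The limitation period began to run on April 24, 2020.
18 months from April 24, 2020 is October 24, 2021.
The period was tolled for 237 days by the emergency suspension of filing deadlines (February 4, 2021 to September 29, 2021), pushing the deadline to June 18, 2022.
Nothing else in the chronology tolls or restarts the period.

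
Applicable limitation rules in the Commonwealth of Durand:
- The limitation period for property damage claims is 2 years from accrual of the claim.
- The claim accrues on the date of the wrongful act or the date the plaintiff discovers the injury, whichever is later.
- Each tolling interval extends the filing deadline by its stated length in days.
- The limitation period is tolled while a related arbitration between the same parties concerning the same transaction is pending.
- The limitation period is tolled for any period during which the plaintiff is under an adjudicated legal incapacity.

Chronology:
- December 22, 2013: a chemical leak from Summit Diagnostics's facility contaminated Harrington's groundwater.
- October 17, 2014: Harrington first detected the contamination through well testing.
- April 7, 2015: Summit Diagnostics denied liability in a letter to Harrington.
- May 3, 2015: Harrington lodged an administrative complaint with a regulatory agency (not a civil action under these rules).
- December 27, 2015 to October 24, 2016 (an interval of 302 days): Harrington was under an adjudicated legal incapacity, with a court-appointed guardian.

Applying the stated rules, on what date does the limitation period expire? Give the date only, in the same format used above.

August 15, 2017

Because discovery on October 17, 2014 post-dates the December 22, 2013 act, accrual under the later-of rule falls on October 17, 2014.
The untolled deadline — 2 years after October 17, 2014 — is October 17, 2016.
Because the plaintiff's legal incapacity ran from December 27, 2015 to October 24, 2016, the deadline is extended by 302 days to August 15, 2017.
Nothing else in the chronology tolls or restarts the period.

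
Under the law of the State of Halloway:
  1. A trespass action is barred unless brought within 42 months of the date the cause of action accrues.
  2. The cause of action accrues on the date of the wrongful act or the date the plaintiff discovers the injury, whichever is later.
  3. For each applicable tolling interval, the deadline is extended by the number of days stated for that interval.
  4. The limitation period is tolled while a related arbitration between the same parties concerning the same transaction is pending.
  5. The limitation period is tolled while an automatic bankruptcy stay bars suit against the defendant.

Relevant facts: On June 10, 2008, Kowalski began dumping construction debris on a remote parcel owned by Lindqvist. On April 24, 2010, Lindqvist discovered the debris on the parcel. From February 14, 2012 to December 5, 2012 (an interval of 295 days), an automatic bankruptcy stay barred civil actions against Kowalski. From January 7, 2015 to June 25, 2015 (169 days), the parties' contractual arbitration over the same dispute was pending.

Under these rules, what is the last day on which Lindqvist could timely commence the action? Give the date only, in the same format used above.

Because discovery on April 24, 2010 post-dates the June 10, 2008 act, accrual under the later-of rule falls on April 24, 2010.
42 months from April 24, 2010 is October 24, 2013.
The automatic bankruptcy stay from February 14, 2012 to December 5, 2012 tolled the period for 295 days, extending the deadline to August 15, 2014.
The pending related arbitration from January 7, 2015 to June 25, 2015 began after the period had already run on August 15, 2014, so it has no tolling effect.

August 15, 2014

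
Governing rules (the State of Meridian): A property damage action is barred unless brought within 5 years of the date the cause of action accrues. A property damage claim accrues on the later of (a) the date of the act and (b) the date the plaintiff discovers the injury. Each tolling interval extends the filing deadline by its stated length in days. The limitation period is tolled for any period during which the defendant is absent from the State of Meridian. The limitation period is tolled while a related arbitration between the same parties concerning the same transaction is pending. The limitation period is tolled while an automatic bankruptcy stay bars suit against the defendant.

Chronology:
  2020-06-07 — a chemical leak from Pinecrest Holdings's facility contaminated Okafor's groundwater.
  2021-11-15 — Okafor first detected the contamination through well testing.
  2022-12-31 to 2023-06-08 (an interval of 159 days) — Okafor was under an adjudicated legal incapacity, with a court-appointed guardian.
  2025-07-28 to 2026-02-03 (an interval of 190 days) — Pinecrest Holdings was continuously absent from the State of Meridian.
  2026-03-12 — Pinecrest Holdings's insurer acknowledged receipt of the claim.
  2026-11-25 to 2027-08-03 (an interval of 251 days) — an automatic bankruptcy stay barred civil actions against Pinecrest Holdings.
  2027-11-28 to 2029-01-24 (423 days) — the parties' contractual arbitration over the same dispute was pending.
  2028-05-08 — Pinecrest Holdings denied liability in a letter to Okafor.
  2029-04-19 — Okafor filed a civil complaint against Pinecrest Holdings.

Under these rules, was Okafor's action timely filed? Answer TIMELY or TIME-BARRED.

TIME-BARRED

Taking the later of the act (2020-06-07) and discovery (2021-11-15), the claim accrued on 2021-11-15.
The untolled deadline — 5 years after 2021-11-15 — is 2026-11-15.
Because the defendant's absence from the jurisdiction ran from 2025-07-28 to 2026-02-03, the deadline is extended by 190 days to 2027-05-24.
The period was tolled for 251 days by the automatic bankruptcy stay (2026-11-25 to 2027-08-03), pushing the deadline to 2028-01-30.
The pending related arbitration from 2027-11-28 to 2029-01-24 tolled the period for 423 days, extending the deadline to 2029-03-28.
The plaintiff's legal incapacity from 2022-12-31 to 2023-06-08 does not toll the period, because no stated rule makes the plaintiff's incapacity a tolling event.
Nothing else in the chronology tolls or restarts the period.
Okafor filed on 2029-04-19, after the 2029-03-28 deadline, so the action is time-barred.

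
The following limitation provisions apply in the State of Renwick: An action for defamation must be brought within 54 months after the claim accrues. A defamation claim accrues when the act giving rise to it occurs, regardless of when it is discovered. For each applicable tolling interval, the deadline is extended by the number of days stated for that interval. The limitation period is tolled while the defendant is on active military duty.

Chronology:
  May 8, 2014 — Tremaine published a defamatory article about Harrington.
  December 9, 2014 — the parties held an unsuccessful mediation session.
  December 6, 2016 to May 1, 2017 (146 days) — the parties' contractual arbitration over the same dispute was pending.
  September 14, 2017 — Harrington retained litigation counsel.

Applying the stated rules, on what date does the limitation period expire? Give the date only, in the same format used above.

November 8, 2018

The limitation period began to run on May 8, 2014.
54 months from May 8, 2014 is November 8, 2018.
Although a pending arbitration ran from December 6, 2016 to May 1, 2017, the stated rules do not make that a tolling event, so it is disregarded.
The other events in the timeline have no effect on the limitation period under the stated rules.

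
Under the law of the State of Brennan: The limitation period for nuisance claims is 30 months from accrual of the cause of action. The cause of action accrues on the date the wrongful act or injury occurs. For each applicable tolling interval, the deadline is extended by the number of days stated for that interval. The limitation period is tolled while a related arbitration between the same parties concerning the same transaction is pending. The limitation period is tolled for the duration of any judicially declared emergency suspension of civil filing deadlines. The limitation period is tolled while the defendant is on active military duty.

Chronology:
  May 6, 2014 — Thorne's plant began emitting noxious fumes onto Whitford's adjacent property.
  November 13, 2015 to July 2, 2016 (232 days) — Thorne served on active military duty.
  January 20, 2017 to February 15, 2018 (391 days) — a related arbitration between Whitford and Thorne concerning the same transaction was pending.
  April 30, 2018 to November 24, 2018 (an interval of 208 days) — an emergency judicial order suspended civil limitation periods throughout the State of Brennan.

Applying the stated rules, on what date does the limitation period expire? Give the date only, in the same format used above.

February 15, 2019

The claim accrued on May 6, 2014, when the wrongful act occurred.
The untolled deadline — 30 months after May 6, 2014 — is November 6, 2016.
The defendant's active military service from November 13, 2015 to July 2, 2016 tolled the period for 232 days, extending the deadline to June 26, 2017.
The pending related arbitration from January 20, 2017 to February 15, 2018 tolled the period for 391 days, extending the deadline to July 22, 2018.
The emergency suspension of filing deadlines from April 30, 2018 to November 24, 2018 tolled the period for 208 days, extending the deadline to February 15, 2019.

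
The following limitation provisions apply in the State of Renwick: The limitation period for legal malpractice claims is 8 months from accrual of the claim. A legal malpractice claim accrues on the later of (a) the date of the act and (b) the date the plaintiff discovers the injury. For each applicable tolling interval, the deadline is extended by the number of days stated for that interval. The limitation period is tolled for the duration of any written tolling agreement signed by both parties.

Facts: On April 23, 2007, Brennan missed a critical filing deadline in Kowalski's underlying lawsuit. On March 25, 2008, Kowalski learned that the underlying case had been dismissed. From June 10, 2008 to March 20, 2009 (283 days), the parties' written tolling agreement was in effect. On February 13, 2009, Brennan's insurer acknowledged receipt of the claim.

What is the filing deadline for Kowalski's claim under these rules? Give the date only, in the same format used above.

September 4, 2009

Because discovery on March 25, 2008 post-dates the April 23, 2007 act, accrual under the later-of rule falls on March 25, 2008.
The untolled deadline — 8 months after March 25, 2008 — is November 25, 2008.
Because the written tolling agreement ran from June 10, 2008 to March 20, 2009, the deadline is extended by 283 days to September 4, 2009.
The other events in the timeline have no effect on the limitation period under the stated rules.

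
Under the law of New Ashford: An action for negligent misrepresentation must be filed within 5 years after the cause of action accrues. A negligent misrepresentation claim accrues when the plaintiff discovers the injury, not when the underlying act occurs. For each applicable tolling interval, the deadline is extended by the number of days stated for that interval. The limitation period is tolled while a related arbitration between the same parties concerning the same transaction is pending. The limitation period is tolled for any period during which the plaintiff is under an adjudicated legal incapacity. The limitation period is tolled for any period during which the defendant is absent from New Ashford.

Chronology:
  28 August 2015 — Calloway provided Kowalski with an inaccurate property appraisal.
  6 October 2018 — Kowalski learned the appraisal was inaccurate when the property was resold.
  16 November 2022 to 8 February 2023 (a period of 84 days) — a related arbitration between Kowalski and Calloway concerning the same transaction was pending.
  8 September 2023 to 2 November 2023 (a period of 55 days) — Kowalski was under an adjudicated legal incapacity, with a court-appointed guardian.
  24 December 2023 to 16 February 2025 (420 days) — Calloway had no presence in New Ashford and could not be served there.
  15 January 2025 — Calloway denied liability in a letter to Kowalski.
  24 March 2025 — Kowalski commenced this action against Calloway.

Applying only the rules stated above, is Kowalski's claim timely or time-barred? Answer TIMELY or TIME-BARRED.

TIMELY

Under the discovery rule, the claim accrued on 6 October 2018, when Kowalski discovered the injury — not on the 28 August 2015 date of the underlying act.
5 years from 6 October 2018 is 6 October 2023.
The period was tolled for 84 days by the pending related arbitration (16 November 2022 to 8 February 2023), pushing the deadline to 29 December 2023.
Because the plaintiff's legal incapacity ran from 8 September 2023 to 2 November 2023, the deadline is extended by 55 days to 22 February 2024.
The defendant's absence from the jurisdiction from 24 December 2023 to 16 February 2025 tolled the period for 420 days, extending the deadline to 17 April 2025.
Nothing else in the chronology tolls or restarts the period.
Kowalski filed on 24 March 2025, before the 17 April 2025 deadline, so the action is timely.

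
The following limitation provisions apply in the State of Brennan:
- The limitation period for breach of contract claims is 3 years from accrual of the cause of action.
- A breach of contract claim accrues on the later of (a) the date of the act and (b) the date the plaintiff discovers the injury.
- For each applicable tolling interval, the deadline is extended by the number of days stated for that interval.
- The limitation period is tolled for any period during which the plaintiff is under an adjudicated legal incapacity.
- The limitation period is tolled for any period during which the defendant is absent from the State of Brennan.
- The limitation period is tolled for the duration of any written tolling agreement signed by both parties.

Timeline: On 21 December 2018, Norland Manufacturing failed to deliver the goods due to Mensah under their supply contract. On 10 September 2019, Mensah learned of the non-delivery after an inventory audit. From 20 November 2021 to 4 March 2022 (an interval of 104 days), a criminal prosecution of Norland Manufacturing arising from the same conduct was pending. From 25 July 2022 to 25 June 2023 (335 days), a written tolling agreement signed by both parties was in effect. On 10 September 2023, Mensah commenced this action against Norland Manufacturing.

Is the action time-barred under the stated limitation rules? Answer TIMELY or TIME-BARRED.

TIME-BARRED

The claim accrued on 10 September 2019 — the later of the 21 December 2018 act and the 10 September 2019 discovery.
Adding the 3 years base period to 10 September 2019 gives a deadline of 10 September 2022, before any tolling.
The written tolling agreement from 25 July 2022 to 25 June 2023 tolled the period for 335 days, extending the deadline to 11 August 2023.
Although a criminal prosecution ran from 20 November 2021 to 4 March 2022, the stated rules do not make that a tolling event, so it is disregarded.
Mensah filed on 10 September 2023, after the 11 August 2023 deadline, so the action is time-barred.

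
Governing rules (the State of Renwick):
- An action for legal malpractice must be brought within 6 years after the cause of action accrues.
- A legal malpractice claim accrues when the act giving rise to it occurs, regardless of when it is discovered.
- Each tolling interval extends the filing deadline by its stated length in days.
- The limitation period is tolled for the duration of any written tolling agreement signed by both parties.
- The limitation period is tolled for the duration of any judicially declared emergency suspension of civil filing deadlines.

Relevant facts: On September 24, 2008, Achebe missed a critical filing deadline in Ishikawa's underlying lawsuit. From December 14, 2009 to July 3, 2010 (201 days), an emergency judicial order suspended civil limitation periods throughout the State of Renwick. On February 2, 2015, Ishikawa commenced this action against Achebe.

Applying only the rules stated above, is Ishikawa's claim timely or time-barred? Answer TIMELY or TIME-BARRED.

The limitation period began to run on September 24, 2008.
Adding the 6 years base period to September 24, 2008 gives a deadline of September 24, 2014, before any tolling.
The emergency suspension of filing deadlines from December 14, 2009 to July 3, 2010 tolled the period for 201 days, extending the deadline to April 13, 2015.
The February 2, 2015 filing precedes the April 13, 2015 deadline; the claim is timely.

TIMELY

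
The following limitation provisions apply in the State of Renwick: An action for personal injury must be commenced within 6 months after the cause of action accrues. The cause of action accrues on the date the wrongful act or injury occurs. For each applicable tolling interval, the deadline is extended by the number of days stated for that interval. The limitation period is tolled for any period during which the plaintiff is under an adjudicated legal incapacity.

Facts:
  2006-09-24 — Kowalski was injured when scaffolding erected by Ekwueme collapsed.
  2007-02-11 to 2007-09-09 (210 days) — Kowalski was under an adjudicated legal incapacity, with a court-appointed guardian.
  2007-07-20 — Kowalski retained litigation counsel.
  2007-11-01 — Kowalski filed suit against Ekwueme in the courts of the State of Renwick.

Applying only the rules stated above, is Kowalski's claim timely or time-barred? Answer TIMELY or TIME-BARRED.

The claim accrued on 2006-09-24, when the wrongful act occurred.
The untolled deadline — 6 months after 2006-09-24 — is 2007-03-24.
Because the plaintiff's legal incapacity ran from 2007-02-11 to 2007-09-09, the deadline is extended by 210 days to 2007-10-20.
The other events in the timeline have no effect on the limitation period under the stated rules.
Kowalski filed on 2007-11-01, after the 2007-10-20 deadline, so the action is time-barred.

TIME-BARRED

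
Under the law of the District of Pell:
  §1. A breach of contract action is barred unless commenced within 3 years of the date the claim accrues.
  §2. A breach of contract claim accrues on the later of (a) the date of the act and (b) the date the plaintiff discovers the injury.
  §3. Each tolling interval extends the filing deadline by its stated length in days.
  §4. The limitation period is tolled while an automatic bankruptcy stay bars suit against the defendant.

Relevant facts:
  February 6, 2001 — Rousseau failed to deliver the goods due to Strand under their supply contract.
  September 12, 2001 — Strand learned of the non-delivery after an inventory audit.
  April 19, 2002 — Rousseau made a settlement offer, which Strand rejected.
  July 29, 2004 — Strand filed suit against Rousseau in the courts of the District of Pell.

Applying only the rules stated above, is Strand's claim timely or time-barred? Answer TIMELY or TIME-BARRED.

Taking the later of the act (February 6, 2001) and discovery (September 12, 2001), the claim accrued on September 12, 2001.
Adding the 3 years base period to September 12, 2001 gives a deadline of September 12, 2004, before any tolling.
Nothing else in the chronology tolls or restarts the period.
The July 29, 2004 filing precedes the September 12, 2004 deadline; the claim is timely.

TIMELY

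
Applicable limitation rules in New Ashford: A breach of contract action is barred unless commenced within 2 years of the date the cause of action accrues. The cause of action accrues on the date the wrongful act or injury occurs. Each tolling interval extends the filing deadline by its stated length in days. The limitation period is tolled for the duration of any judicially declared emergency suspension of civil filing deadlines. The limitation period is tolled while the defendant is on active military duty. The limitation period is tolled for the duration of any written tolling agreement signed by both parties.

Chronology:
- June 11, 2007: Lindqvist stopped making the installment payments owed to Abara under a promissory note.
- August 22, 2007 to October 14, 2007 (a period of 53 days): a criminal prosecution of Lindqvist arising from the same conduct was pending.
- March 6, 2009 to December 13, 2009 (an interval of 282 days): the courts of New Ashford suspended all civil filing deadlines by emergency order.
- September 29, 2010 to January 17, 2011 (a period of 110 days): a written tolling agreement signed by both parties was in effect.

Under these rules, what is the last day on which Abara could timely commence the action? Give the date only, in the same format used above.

The claim accrued on June 11, 2007, when the wrongful act occurred.
2 years from June 11, 2007 is June 11, 2009.
The period was tolled for 282 days by the emergency suspension of filing deadlines (March 6, 2009 to December 13, 2009), pushing the deadline to March 20, 2010.
The written tolling agreement starting September 29, 2010 came too late — the period had run on March 20, 2010 — and so does not extend the deadline.
The pending criminal prosecution from August 22, 2007 to October 14, 2007 does not toll the period, because no stated rule makes a criminal prosecution a tolling event.

March 20, 2010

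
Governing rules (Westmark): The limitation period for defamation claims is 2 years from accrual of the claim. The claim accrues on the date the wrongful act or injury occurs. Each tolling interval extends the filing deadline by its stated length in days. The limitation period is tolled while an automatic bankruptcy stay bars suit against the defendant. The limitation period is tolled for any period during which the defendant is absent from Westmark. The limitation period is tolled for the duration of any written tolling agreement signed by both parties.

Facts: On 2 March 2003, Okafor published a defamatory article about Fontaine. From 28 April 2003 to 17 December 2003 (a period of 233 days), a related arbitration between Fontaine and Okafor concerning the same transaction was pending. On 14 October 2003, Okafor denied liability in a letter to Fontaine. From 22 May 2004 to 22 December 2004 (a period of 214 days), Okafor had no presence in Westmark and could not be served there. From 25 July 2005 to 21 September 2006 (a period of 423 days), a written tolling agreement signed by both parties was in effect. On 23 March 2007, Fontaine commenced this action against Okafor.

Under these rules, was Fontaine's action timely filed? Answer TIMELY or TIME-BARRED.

TIME-BARRED

The claim accrued on 2 March 2003, the date of the act.
The untolled deadline — 2 years after 2 March 2003 — is 2 March 2005.
Because the defendant's absence from the jurisdiction ran from 22 May 2004 to 22 December 2004, the deadline is extended by 214 days to 2 October 2005.
The period was tolled for 423 days by the written tolling agreement (25 July 2005 to 21 September 2006), pushing the deadline to 29 November 2006.
The pending related arbitration from 28 April 2003 to 17 December 2003 does not toll the period, because no stated rule makes a pending arbitration a tolling event.
Nothing else in the chronology tolls or restarts the period.
Fontaine filed on 23 March 2007, after the 29 November 2006 deadline, so the action is time-barred.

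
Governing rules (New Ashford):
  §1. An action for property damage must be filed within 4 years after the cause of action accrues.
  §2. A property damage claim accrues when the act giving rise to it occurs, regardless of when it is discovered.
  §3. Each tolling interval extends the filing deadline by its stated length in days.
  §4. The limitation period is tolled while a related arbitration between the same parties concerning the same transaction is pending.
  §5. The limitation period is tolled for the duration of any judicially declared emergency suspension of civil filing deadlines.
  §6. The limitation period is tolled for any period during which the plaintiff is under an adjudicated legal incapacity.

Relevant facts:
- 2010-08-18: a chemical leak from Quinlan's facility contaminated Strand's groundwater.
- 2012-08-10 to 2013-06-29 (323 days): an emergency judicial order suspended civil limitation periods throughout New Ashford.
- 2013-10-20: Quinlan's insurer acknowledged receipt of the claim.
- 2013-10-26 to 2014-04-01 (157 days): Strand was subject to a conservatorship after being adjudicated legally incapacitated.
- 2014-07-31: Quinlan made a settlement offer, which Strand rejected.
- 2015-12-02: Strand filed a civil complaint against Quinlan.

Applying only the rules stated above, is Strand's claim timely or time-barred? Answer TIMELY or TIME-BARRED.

The claim accrued on 2010-08-18, when the wrongful act occurred.
4 years from 2010-08-18 is 2014-08-18.
Because the emergency suspension of filing deadlines ran from 2012-08-10 to 2013-06-29, the deadline is extended by 323 days to 2015-07-07.
The period was tolled for 157 days by the plaintiff's legal incapacity (2013-10-26 to 2014-04-01), pushing the deadline to 2015-12-11.
Nothing else in the chronology tolls or restarts the period.
Strand filed on 2015-12-02, before the 2015-12-11 deadline, so the action is timely.

TIMELY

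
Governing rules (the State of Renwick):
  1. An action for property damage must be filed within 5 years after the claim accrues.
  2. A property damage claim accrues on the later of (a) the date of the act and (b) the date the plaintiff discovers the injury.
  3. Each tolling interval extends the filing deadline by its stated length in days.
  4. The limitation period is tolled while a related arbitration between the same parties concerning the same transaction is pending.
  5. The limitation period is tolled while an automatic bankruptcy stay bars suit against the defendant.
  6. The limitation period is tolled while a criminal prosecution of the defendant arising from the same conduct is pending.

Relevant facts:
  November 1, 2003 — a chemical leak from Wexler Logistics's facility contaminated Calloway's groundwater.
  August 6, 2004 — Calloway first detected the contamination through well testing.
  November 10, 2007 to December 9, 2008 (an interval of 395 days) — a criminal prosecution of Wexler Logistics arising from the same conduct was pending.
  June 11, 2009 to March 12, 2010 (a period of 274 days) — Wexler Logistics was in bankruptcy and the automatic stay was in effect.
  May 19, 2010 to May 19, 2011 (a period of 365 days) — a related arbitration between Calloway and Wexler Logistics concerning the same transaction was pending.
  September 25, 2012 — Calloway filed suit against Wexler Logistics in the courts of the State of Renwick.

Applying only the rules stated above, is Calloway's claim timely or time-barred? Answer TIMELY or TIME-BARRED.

TIME-BARRED

The claim accrued on August 6, 2004 — the later of the November 1, 2003 act and the August 6, 2004 discovery.
Adding the 5 years base period to August 6, 2004 gives a deadline of August 6, 2009, before any tolling.
The period was tolled for 395 days by the pending criminal prosecution (November 10, 2007 to December 9, 2008), pushing the deadline to September 5, 2010.
Because the automatic bankruptcy stay ran from June 11, 2009 to March 12, 2010, the deadline is extended by 274 days to June 6, 2011.
Because the pending related arbitration ran from May 19, 2010 to May 19, 2011, the deadline is extended by 365 days to June 5, 2012.
Calloway filed on September 25, 2012, after the June 5, 2012 deadline, so the action is time-barred.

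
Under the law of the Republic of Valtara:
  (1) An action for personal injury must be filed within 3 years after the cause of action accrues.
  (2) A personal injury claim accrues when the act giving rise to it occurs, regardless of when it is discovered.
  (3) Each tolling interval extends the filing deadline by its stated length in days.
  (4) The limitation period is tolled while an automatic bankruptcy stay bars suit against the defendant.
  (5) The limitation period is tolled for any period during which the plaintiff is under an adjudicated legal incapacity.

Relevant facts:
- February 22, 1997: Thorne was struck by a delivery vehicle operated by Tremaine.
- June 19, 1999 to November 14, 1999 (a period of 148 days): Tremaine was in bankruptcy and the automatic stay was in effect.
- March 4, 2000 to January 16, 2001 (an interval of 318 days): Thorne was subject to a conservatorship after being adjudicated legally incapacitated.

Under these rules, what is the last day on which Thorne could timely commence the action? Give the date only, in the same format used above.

The claim accrued on February 22, 1997, when the wrongful act occurred.
Adding the 3 years base period to February 22, 1997 gives a deadline of February 22, 2000, before any tolling.
The automatic bankruptcy stay from June 19, 1999 to November 14, 1999 tolled the period for 148 days, extending the deadline to July 19, 2000.
Because the plaintiff's legal incapacity ran from March 4, 2000 to January 16, 2001, the deadline is extended by 318 days to June 2, 2001.

June 2, 2001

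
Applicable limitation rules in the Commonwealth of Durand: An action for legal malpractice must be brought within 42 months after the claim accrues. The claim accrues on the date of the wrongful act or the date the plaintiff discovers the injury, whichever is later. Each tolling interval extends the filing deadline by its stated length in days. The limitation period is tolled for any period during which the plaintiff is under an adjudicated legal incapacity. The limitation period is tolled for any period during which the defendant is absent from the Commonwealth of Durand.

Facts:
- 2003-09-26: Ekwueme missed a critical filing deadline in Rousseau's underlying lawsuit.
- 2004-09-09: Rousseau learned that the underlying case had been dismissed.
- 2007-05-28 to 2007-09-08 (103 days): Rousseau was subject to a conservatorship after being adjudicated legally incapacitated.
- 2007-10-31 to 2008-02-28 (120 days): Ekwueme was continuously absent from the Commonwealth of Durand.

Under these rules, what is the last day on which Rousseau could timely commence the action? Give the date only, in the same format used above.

The claim accrued on 2004-09-09 — the later of the 2003-09-26 act and the 2004-09-09 discovery.
Adding the 42 months base period to 2004-09-09 gives a deadline of 2008-03-09, before any tolling.
Because the plaintiff's legal incapacity ran from 2007-05-28 to 2007-09-08, the deadline is extended by 103 days to 2008-06-20.
The period was tolled for 120 days by the defendant's absence from the jurisdiction (2007-10-31 to 2008-02-28), pushing the deadline to 2008-10-18.

2008-10-18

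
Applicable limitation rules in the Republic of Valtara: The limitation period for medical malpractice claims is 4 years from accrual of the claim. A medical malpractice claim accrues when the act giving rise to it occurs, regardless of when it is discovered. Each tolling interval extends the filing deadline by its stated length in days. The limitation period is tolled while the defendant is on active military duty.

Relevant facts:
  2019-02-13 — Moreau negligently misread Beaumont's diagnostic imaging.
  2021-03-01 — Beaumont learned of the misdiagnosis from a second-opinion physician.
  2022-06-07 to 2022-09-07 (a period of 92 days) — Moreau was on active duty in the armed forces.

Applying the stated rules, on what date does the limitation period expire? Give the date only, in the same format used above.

Accrual is governed by the date of the act, so the period began to run on 2019-02-13; the later discovery on 2021-03-01 is irrelevant under the stated rule.
The untolled deadline — 4 years after 2019-02-13 — is 2023-02-13.
The period was tolled for 92 days by the defendant's active military service (2022-06-07 to 2022-09-07), pushing the deadline to 2023-05-16.

2023-05-16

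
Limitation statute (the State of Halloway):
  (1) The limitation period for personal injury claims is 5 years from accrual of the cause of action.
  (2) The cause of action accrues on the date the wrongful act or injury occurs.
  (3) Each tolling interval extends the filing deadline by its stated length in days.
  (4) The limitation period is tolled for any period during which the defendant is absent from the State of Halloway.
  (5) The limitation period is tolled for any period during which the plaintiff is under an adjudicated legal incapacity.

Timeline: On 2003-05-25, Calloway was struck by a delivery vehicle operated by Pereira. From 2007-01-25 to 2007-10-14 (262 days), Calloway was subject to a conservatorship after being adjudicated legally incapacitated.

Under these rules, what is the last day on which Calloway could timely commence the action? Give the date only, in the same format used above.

The cause of action accrued on 2003-05-25, the date of the act.
Adding the 5 years base period to 2003-05-25 gives a deadline of 2008-05-25, before any tolling.
Because the plaintiff's legal incapacity ran from 2007-01-25 to 2007-10-14, the deadline is extended by 262 days to 2009-02-11.

2009-02-11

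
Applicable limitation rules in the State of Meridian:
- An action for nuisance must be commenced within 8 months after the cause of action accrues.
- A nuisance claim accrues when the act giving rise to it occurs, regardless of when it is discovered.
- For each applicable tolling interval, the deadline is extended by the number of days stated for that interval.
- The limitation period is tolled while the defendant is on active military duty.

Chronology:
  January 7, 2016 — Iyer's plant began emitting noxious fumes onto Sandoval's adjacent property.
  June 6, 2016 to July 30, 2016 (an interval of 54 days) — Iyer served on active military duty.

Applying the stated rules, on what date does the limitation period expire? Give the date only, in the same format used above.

The limitation period began to run on January 7, 2016.
Adding the 8 months base period to January 7, 2016 gives a deadline of September 7, 2016, before any tolling.
Because the defendant's active military service ran from June 6, 2016 to July 30, 2016, the deadline is extended by 54 days to October 31, 2016.

October 31, 2016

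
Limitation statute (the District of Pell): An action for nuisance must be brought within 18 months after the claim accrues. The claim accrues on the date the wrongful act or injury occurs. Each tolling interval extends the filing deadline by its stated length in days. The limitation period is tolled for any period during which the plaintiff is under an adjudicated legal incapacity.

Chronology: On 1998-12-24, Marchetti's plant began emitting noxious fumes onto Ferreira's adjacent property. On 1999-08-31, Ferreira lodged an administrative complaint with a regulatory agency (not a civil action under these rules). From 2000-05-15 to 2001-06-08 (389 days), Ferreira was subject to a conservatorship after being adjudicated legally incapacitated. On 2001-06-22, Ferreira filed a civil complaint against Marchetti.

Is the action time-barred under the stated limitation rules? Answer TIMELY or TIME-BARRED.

TIMELY

The limitation period began to run on 1998-12-24.
18 months from 1998-12-24 is 2000-06-24.
The period was tolled for 389 days by the plaintiff's legal incapacity (2000-05-15 to 2001-06-08), pushing the deadline to 2001-07-18.
None of the other events listed affects the running of the period under the stated rules.
Ferreira filed on 2001-06-22, before the 2001-07-18 deadline, so the action is timely.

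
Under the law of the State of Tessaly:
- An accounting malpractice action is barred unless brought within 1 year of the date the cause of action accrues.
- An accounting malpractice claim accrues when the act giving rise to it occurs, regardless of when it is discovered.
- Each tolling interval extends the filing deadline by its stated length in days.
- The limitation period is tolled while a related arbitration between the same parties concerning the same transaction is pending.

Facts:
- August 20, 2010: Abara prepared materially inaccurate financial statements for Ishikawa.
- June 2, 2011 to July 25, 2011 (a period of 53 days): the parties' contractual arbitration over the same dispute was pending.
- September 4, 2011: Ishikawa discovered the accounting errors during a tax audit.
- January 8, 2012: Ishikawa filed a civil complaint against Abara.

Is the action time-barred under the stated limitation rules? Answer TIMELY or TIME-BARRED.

TIME-BARRED

Because the rule ties accrual to occurrence, the claim accrued on August 20, 2010, not on the September 4, 2011 discovery date.
1 year from August 20, 2010 is August 20, 2011.
The period was tolled for 53 days by the pending related arbitration (June 2, 2011 to July 25, 2011), pushing the deadline to October 12, 2011.
The January 8, 2012 filing falls after the October 12, 2011 deadline; the claim is time-barred.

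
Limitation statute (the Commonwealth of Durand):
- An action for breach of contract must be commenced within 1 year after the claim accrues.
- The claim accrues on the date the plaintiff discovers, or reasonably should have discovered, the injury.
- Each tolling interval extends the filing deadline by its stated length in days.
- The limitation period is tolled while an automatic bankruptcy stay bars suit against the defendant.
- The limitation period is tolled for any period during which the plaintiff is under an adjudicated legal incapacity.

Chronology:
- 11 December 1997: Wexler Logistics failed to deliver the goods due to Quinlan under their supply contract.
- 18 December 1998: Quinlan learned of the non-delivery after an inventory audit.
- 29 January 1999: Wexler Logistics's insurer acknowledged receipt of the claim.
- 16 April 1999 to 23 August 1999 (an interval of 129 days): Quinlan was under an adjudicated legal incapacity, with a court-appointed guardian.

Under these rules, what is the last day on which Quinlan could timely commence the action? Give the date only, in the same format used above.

Accrual is tied to discovery, so the period began on 18 December 1998 rather than on 11 December 1997 when the act occurred.
Adding the 1 year base period to 18 December 1998 gives a deadline of 18 December 1999, before any tolling.
The period was tolled for 129 days by the plaintiff's legal incapacity (16 April 1999 to 23 August 1999), pushing the deadline to 25 April 2000.
None of the other events listed affects the running of the period under the stated rules.

25 April 2000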